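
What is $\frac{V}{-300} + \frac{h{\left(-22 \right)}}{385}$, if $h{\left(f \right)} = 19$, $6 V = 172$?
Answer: $- \frac{1601}{34650} \approx -0.046205$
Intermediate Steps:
$V = \frac{86}{3}$ ($V = \frac{1}{6} \cdot 172 = \frac{86}{3} \approx 28.667$)
$\frac{V}{-300} + \frac{h{\left(-22 \right)}}{385} = \frac{86}{3 \left(-300\right)} + \frac{19}{385} = \frac{86}{3} \left(- \frac{1}{300}\right) + 19 \cdot \frac{1}{385} = - \frac{43}{450} + \frac{19}{385} = - \frac{1601}{34650}$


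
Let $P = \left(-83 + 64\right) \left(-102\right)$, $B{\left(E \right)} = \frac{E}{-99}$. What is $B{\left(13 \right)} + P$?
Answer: $\frac{191849}{99} \approx 1937.9$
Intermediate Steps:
$B{\left(E \right)} = - \frac{E}{99}$ ($B{\left(E \right)} = E \left(- \frac{1}{99}\right) = - \frac{E}{99}$)
$P = 1938$ ($P = \left(-19\right) \left(-102\right) = 1938$)
$B{\left(13 \right)} + P = \left(- \frac{1}{99}\right) 13 + 1938 = - \frac{13}{99} + 1938 = \frac{191849}{99}$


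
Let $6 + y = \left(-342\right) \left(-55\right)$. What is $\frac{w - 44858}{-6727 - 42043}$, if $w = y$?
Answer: $\frac{13027}{24385} \approx 0.53422$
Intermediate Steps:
$y = 18804$ ($y = -6 - -18810 = -6 + 18810 = 18804$)
$w = 18804$
$\frac{w - 44858}{-6727 - 42043} = \frac{18804 - 44858}{-6727 - 42043} = - \frac{26054}{-48770} = \left(-26054\right) \left(- \frac{1}{48770}\right) = \frac{13027}{24385}$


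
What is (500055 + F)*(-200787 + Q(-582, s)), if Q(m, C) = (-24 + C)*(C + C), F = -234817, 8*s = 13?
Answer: -852410081309/16 ≈ -5.3276e+10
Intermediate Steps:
s = 13/8 (s = (1/8)*13 = 13/8 ≈ 1.6250)
Q(m, C) = 2*C*(-24 + C) (Q(m, C) = (-24 + C)*(2*C) = 2*C*(-24 + C))
(500055 + F)*(-200787 + Q(-582, s)) = (500055 - 234817)*(-200787 + 2*(13/8)*(-24 + 13/8)) = 265238*(-200787 + 2*(13/8)*(-179/8)) = 265238*(-200787 - 2327/32) = 265238*(-6427511/32) = -852410081309/16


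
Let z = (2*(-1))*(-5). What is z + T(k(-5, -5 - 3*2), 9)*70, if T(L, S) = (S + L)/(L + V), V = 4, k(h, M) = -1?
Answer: 590/3 ≈ 196.67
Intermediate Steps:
T(L, S) = (L + S)/(4 + L) (T(L, S) = (S + L)/(L + 4) = (L + S)/(4 + L))
z = 10 (z = -2*(-5) = 10)
z + T(k(-5, -5 - 3*2), 9)*70 = 10 + ((-1 + 9)/(4 - 1))*70 = 10 + (8/3)*70 = 10 + 560/3 = 590/3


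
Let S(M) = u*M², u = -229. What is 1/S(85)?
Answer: -1/1654525 ≈ -6.0440e-7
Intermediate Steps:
S(M) = -229*M²
1/S(85) = 1/(-229*85²) = 1/(-229*7225) = 1/(-1654525) = -1/1654525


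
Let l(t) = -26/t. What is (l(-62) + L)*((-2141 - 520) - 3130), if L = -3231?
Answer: 579957068/31 ≈ 1.8708e+7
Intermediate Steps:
(l(-62) + L)*((-2141 - 520) - 3130) = (-26/(-62) - 3231)*((-2141 - 520) - 3130) = (-26*(-1/62) - 3231)*(-2661 - 3130) = (13/31 - 3231)*(-5791) = -100148/31*(-5791) = 579957068/31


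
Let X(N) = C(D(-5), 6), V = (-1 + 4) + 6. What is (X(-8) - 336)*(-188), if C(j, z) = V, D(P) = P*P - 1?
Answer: 61476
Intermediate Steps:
D(P) = -1 + P² (D(P) = P² - 1 = -1 + P²)
V = 9 (V = 3 + 6 = 9)
C(j, z) = 9
X(N) = 9
(X(-8) - 336)*(-188) = (9 - 336)*(-188) = -327*(-188) = 61476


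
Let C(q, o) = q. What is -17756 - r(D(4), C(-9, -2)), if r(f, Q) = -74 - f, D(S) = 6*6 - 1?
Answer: -17647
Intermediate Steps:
D(S) = 35 (D(S) = 36 - 1 = 35)
-17756 - r(D(4), C(-9, -2)) = -17756 - (-74 - 1*35) = -17756 - (-74 - 35) = -17756 - 1*(-109) = -17756 + 109 = -17647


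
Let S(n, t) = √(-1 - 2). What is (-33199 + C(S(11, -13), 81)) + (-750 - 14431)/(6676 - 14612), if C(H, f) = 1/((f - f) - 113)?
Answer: -29770093315/896768 ≈ -33197.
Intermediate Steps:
S(n, t) = I*√3 (S(n, t) = √(-3) = I*√3)
C(H, f) = -1/113 (C(H, f) = 1/(0 - 113) = 1/(-113) = -1/113)
(-33199 + C(S(11, -13), 81)) + (-750 - 14431)/(6676 - 14612) = (-33199 - 1/113) + (-750 - 14431)/(6676 - 14612) = -3751488/113 - 15181/(-7936) = -3751488/113 - 15181*(-1/7936) = -3751488/113 + 15181/7936 = -29770093315/896768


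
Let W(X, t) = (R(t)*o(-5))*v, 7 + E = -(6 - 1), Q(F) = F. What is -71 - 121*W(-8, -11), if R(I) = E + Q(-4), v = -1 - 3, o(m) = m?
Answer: 38649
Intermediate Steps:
v = -4
E = -12 (E = -7 - (6 - 1) = -7 - 1*5 = -7 - 5 = -12)
R(I) = -16 (R(I) = -12 - 4 = -16)
W(X, t) = -320 (W(X, t) = -16*(-5)*(-4) = 80*(-4) = -320)
-71 - 121*W(-8, -11) = -71 - 121*(-320) = -71 + 38720 = 38649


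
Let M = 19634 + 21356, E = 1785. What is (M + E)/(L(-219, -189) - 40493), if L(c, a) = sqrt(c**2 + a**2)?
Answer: -1732088075/1639599367 - 128325*sqrt(9298)/1639599367 ≈ -1.0640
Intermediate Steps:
M = 40990
L(c, a) = sqrt(a**2 + c**2)
(M + E)/(L(-219, -189) - 40493) = (40990 + 1785)/(sqrt((-189)**2 + (-219)**2) - 40493) = 42775/(sqrt(35721 + 47961) - 40493) = 42775/(sqrt(83682) - 40493) = 42775/(3*sqrt(9298) - 40493) = 42775/(-40493 + 3*sqrt(9298))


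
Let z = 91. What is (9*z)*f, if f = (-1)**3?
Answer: -819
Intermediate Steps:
f = -1
(9*z)*f = (9*91)*(-1) = 819*(-1) = -819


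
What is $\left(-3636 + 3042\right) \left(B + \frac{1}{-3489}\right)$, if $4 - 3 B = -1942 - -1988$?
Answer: $\frac{9671706}{1163} \approx 8316.2$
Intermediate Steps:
$B = -14$ ($B = \frac{4}{3} - \frac{-1942 - -1988}{3} = \frac{4}{3} - \frac{-1942 + 1988}{3} = \frac{4}{3} - \frac{46}{3} = -14$)
$\left(-3636 + 3042\right) \left(B + \frac{1}{-3489}\right) = \left(-3636 + 3042\right) \left(-14 + \frac{1}{-3489}\right) = - 594 \left(-14 - \frac{1}{3489}\right) = \left(-594\right) \left(- \frac{48847}{3489}\right) = \frac{9671706}{1163}$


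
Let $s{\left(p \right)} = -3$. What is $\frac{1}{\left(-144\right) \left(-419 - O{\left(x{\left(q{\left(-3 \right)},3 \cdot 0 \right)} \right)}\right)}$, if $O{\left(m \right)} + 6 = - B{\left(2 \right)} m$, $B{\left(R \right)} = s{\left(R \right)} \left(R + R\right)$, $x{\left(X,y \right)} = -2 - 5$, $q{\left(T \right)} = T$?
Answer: $\frac{1}{47376} \approx 2.1108 \cdot 10^{-5}$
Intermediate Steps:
$x{\left(X,y \right)} = -7$
$B{\left(R \right)} = - 6 R$ ($B{\left(R \right)} = - 3 \left(R + R\right) = - 3 \cdot 2 R = - 6 R$)
$O{\left(m \right)} = -6 + 12 m$ ($O{\left(m \right)} = -6 + - \left(-6\right) 2 m = -6 + \left(-1\right) \left(-12\right) m = -6 + 12 m$)
$\frac{1}{\left(-144\right) \left(-419 - O{\left(x{\left(q{\left(-3 \right)},3 \cdot 0 \right)} \right)}\right)} = \frac{1}{\left(-144\right) \left(-419 - \left(-6 + 12 \left(-7\right)\right)\right)} = \frac{1}{\left(-144\right) \left(-419 - \left(-6 - 84\right)\right)} = \frac{1}{\left(-144\right) \left(-419 - -90\right)} = \frac{1}{\left(-144\right) \left(-419 + 90\right)} = \frac{1}{\left(-144\right) \left(-329\right)} = \frac{1}{47376}$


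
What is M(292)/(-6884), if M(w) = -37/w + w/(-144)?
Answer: 2831/9045576 ≈ 0.00031297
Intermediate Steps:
M(w) = -37/w - w/144 (M(w) = -37/w + w*(-1/144) = -37/w - w/144)
M(292)/(-6884) = (-37/292 - 1/144*292)/(-6884) = (-37*1/292 - 73/36)*(-1/6884) = (-37/292 - 73/36)*(-1/6884) = -2831/1314*(-1/6884) = 2831/9045576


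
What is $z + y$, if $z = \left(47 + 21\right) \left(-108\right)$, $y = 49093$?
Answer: $41749$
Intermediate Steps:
$z = -7344$ ($z = 68 \left(-108\right) = -7344$)
$z + y = -7344 + 49093 = 41749$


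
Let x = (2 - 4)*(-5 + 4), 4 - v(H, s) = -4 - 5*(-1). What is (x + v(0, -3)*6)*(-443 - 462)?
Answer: -18100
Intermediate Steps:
v(H, s) = 3 (v(H, s) = 4 - (-4 - 5*(-1)) = 4 - (-4 + 5) = 4 - 1*1 = 4 - 1 = 3)
x = 2 (x = -2*(-1) = 2)
(x + v(0, -3)*6)*(-443 - 462) = (2 + 3*6)*(-443 - 462) = (2 + 18)*(-905) = 20*(-905) = -18100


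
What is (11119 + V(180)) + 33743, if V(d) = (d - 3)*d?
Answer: 76722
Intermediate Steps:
V(d) = d*(-3 + d) (V(d) = (-3 + d)*d = d*(-3 + d))
(11119 + V(180)) + 33743 = (11119 + 180*(-3 + 180)) + 33743 = (11119 + 180*177) + 33743 = (11119 + 31860) + 33743 = 42979 + 33743 = 76722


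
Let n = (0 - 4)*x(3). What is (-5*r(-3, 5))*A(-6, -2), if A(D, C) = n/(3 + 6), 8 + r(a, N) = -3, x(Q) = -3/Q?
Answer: 220/9 ≈ 24.444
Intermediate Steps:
r(a, N) = -11 (r(a, N) = -8 - 3 = -11)
n = 4 (n = (0 - 4)*(-3/3) = -(-12)/3 = -4*(-1) = 4)
A(D, C) = 4/9 (A(D, C) = 4/(3 + 6) = 4/9)
(-5*r(-3, 5))*A(-6, -2) = -5*(-11)*(4/9) = 55*(4/9) = 220/9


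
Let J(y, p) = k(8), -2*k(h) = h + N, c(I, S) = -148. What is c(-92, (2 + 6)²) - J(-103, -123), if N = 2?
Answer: -143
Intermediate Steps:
k(h) = -1 - h/2 (k(h) = -(h + 2)/2 = -(2 + h)/2 = -1 - h/2)
J(y, p) = -5 (J(y, p) = -1 - ½*8 = -1 - 4 = -5)
c(-92, (2 + 6)²) - J(-103, -123) = -148 - 1*(-5) = -148 + 5 = -143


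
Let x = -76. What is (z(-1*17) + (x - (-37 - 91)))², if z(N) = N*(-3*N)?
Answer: 664225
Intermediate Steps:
z(N) = -3*N²
(z(-1*17) + (x - (-37 - 91)))² = (-3*(-1*17)² + (-76 - (-37 - 91)))² = (-3*(-17)² + (-76 - 1*(-128)))² = (-3*289 + (-76 + 128))² = (-867 + 52)² = (-815)² = 664225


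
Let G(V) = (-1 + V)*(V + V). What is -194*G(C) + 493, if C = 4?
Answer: -4163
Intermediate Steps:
G(V) = 2*V*(-1 + V) (G(V) = (-1 + V)*(2*V) = 2*V*(-1 + V))
-194*G(C) + 493 = -388*4*(-1 + 4) + 493 = -388*4*3 + 493 = -194*24 + 493 = -4656 + 493 = -4163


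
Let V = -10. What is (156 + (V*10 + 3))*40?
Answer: 2360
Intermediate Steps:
(156 + (V*10 + 3))*40 = (156 + (-10*10 + 3))*40 = (156 + (-100 + 3))*40 = (156 - 97)*40 = 59*40 = 2360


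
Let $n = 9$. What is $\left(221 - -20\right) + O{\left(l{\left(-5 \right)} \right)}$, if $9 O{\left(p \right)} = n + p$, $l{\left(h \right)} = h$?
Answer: $\frac{2173}{9} \approx 241.44$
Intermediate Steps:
$O{\left(p \right)} = 1 + \frac{p}{9}$ ($O{\left(p \right)} = \frac{9 + p}{9} = 1 + \frac{p}{9}$)
$\left(221 - -20\right) + O{\left(l{\left(-5 \right)} \right)} = \left(221 - -20\right) + \left(1 + \frac{1}{9} \left(-5\right)\right) = \left(221 + \left(-4 + 24\right)\right) + \left(1 - \frac{5}{9}\right) = \left(221 + 20\right) + \frac{4}{9} = 241 + \frac{4}{9} = \frac{2173}{9}$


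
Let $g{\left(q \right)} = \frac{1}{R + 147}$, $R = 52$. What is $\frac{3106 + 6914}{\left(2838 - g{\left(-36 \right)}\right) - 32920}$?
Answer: $- \frac{1993980}{5986319} \approx -0.33309$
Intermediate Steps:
$g{\left(q \right)} = \frac{1}{199}$ ($g{\left(q \right)} = \frac{1}{52 + 147} = \frac{1}{199}$)
$\frac{3106 + 6914}{\left(2838 - g{\left(-36 \right)}\right) - 32920} = \frac{3106 + 6914}{\left(2838 - \frac{1}{199}\right) - 32920} = \frac{10020}{\left(2838 - \frac{1}{199}\right) - 32920} = \frac{10020}{\frac{564761}{199} - 32920} = \frac{10020}{- \frac{5986319}{199}} = 10020 \left(- \frac{199}{5986319}\right) = - \frac{1993980}{5986319}$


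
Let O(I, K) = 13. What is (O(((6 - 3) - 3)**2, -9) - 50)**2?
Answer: 1369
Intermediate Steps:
(O(((6 - 3) - 3)**2, -9) - 50)**2 = (13 - 50)**2 = (-37)**2 = 1369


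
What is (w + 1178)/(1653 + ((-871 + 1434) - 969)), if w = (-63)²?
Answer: 5147/1247 ≈ 4.1275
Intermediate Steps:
w = 3969
(w + 1178)/(1653 + ((-871 + 1434) - 969)) = (3969 + 1178)/(1653 + ((-871 + 1434) - 969)) = 5147/(1653 + (563 - 969)) = 5147/(1653 - 406) = 5147/1247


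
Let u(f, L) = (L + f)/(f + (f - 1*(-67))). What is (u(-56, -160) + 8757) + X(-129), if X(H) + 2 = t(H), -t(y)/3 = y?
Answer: 45734/5 ≈ 9146.8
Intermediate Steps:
t(y) = -3*y
X(H) = -2 - 3*H
u(f, L) = (L + f)/(67 + 2*f) (u(f, L) = (L + f)/(f + (f + 67)) = (L + f)/(f + (67 + f)) = (L + f)/(67 + 2*f))
(u(-56, -160) + 8757) + X(-129) = ((-160 - 56)/(67 + 2*(-56)) + 8757) + (-2 - 3*(-129)) = (-216/(67 - 112) + 8757) + (-2 + 387) = (-216/(-45) + 8757) + 385 = (-1/45*(-216) + 8757) + 385 = (24/5 + 8757) + 385 = 43809/5 + 385 = 45734/5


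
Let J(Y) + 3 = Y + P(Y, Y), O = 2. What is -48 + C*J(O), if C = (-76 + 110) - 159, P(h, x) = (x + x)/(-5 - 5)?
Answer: 127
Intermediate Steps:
P(h, x) = -x/5 (P(h, x) = (2*x)/(-10) = (2*x)*(-⅒) = -x/5)
J(Y) = -3 + 4*Y/5 (J(Y) = -3 + (Y - Y/5) = -3 + 4*Y/5)
C = -125 (C = 34 - 159 = -125)
-48 + C*J(O) = -48 - 125*(-3 + (⅘)*2) = -48 - 125*(-3 + 8/5) = -48 - 125*(-7/5) = -48 + 175 = 127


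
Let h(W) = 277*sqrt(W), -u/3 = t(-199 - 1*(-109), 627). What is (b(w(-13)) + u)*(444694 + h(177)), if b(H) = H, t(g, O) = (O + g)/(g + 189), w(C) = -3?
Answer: -94275128/11 - 58724*sqrt(177)/11 ≈ -8.6415e+6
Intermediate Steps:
t(g, O) = (O + g)/(189 + g)
u = -179/11 (u = -3*(627 + (-199 - 1*(-109)))/(189 + (-199 - 1*(-109))) = -3*(627 + (-199 + 109))/(189 + (-199 + 109)) = -3*(627 - 90)/(189 - 90) = -3*537/99 = -537/33 = -3*179/33 = -179/11 ≈ -16.273)
(b(w(-13)) + u)*(444694 + h(177)) = (-3 - 179/11)*(444694 + 277*sqrt(177)) = -212*(444694 + 277*sqrt(177))/11 = -94275128/11 - 58724*sqrt(177)/11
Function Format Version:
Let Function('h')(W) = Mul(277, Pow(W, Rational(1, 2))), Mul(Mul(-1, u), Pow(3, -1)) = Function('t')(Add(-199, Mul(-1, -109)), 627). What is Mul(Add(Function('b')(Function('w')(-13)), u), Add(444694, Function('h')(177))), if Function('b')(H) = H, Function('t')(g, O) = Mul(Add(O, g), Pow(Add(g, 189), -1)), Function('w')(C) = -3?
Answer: Add(Rational(-94275128, 11), Mul(Rational(-58724, 11), Pow(177, Rational(1, 2)))) ≈ -8.6415e+6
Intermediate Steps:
Function('t')(g, O) = Mul(Pow(Add(189, g), -1), Add(O, g)) (Function('t')(g, O) = Mul(Add(O, g), Pow(Add(189, g), -1)) = Mul(Pow(Add(189, g), -1), Add(O, g)))
u = Rational(-179, 11) (u = Mul(-3, Mul(Pow(Add(189, Add(-199, Mul(-1, -109))), -1), Add(627, Add(-199, Mul(-1, -109))))) = Mul(-3, Mul(Pow(Add(189, Add(-199, 109)), -1), Add(627, Add(-199, 109)))) = Mul(-3, Mul(Pow(Add(189, -90), -1), Add(627, -90))) = Mul(-3, Mul(Pow(99, -1), 537)) = Mul(-3, Mul(Rational(1, 99), 537)) = Mul(-3, Rational(179, 33)) = Rational(-179, 11) ≈ -16.273)
Mul(Add(Function('b')(Function('w')(-13)), u), Add(444694, Function('h')(177))) = Mul(Add(-3, Rational(-179, 11)), Add(444694, Mul(277, Pow(177, Rational(1, 2))))) = Mul(Rational(-212, 11), Add(444694, Mul(277, Pow(177, Rational(1, 2))))) = Add(Rational(-94275128, 11), Mul(Rational(-58724, 11), Pow(177, Rational(1, 2))))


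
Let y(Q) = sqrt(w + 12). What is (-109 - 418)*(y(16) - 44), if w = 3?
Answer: 23188 - 527*sqrt(15) ≈ 21147.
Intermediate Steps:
y(Q) = sqrt(15) (y(Q) = sqrt(3 + 12) = sqrt(15))
(-109 - 418)*(y(16) - 44) = (-109 - 418)*(sqrt(15) - 44) = -527*(-44 + sqrt(15)) = 23188 - 527*sqrt(15)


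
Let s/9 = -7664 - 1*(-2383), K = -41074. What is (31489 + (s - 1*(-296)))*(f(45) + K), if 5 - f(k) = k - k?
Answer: 646590336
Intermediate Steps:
s = -47529 (s = 9*(-7664 - 1*(-2383)) = 9*(-7664 + 2383) = 9*(-5281) = -47529)
f(k) = 5 (f(k) = 5 - (k - k) = 5 - 1*0 = 5 + 0 = 5)
(31489 + (s - 1*(-296)))*(f(45) + K) = (31489 + (-47529 - 1*(-296)))*(5 - 41074) = (31489 + (-47529 + 296))*(-41069) = (31489 - 47233)*(-41069) = -15744*(-41069) = 646590336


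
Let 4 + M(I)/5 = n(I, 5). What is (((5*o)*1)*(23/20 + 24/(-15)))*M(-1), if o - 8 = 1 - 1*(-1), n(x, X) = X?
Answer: -225/2 ≈ -112.50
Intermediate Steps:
M(I) = 5 (M(I) = -20 + 5*5 = -20 + 25 = 5)
o = 10 (o = 8 + (1 - 1*(-1)) = 8 + (1 + 1) = 8 + 2 = 10)
(((5*o)*1)*(23/20 + 24/(-15)))*M(-1) = (((5*10)*1)*(23/20 + 24/(-15)))*5 = ((50*1)*(23*(1/20) + 24*(-1/15)))*5 = (50*(23/20 - 8/5))*5 = (50*(-9/20))*5 = -45/2*5 = -225/2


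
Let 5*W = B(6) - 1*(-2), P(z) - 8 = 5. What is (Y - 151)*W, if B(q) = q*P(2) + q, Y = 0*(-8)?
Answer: -12986/5 ≈ -2597.2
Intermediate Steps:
Y = 0
P(z) = 13 (P(z) = 8 + 5 = 13)
B(q) = 14*q (B(q) = q*13 + q = 13*q + q = 14*q)
W = 86/5 (W = (14*6 - 1*(-2))/5 = (84 + 2)/5 = (⅕)*86 = 86/5 ≈ 17.200)
(Y - 151)*W = (0 - 151)*(86/5) = -151*86/5 = -12986/5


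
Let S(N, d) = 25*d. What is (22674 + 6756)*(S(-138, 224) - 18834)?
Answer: -389476620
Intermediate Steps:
(22674 + 6756)*(S(-138, 224) - 18834) = (22674 + 6756)*(25*224 - 18834) = 29430*(5600 - 18834) = 29430*(-13234) = -389476620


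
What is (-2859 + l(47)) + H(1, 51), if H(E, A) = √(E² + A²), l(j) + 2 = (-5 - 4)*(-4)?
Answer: -2825 + √2602 ≈ -2774.0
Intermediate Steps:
l(j) = 34 (l(j) = -2 + (-5 - 4)*(-4) = -2 - 9*(-4) = -2 + 36 = 34)
H(E, A) = √(A² + E²)
(-2859 + l(47)) + H(1, 51) = (-2859 + 34) + √(51² + 1²) = -2825 + √(2601 + 1) = -2825 + √2602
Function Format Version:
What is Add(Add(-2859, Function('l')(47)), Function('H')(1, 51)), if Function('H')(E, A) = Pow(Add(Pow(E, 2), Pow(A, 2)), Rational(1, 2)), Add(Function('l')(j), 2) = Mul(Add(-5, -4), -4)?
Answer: Add(-2825, Pow(2602, Rational(1, 2))) ≈ -2774.0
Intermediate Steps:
Function('l')(j) = 34 (Function('l')(j) = Add(-2, Mul(Add(-5, -4), -4)) = Add(-2, Mul(-9, -4)) = Add(-2, 36) = 34)
Function('H')(E, A) = Pow(Add(Pow(A, 2), Pow(E, 2)), Rational(1, 2))
Add(Add(-2859, Function('l')(47)), Function('H')(1, 51)) = Add(Add(-2859, 34), Pow(Add(Pow(51, 2), Pow(1, 2)), Rational(1, 2))) = Add(-2825, Pow(Add(2601, 1), Rational(1, 2))) = Add(-2825, Pow(2602, Rational(1, 2)))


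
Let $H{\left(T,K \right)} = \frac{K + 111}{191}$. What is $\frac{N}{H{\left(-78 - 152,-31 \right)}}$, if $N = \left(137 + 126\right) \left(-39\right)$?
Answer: $- \frac{1959087}{80} \approx -24489.0$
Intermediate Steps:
$H{\left(T,K \right)} = \frac{111}{191} + \frac{K}{191}$ ($H{\left(T,K \right)} = \left(111 + K\right) \frac{1}{191} = \frac{111}{191} + \frac{K}{191}$)
$N = -10257$ ($N = 263 \left(-39\right) = -10257$)
$\frac{N}{H{\left(-78 - 152,-31 \right)}} = - \frac{10257}{\frac{111}{191} + \frac{1}{191} \left(-31\right)} = - \frac{10257}{\frac{111}{191} - \frac{31}{191}} = - \frac{10257}{\frac{80}{191}} = \left(-10257\right) \frac{191}{80} = - \frac{1959087}{80}$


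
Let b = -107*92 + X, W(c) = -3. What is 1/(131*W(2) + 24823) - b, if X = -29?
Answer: 241197391/24430 ≈ 9873.0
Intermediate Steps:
b = -9873 (b = -107*92 - 29 = -9844 - 29 = -9873)
1/(131*W(2) + 24823) - b = 1/(131*(-3) + 24823) - 1*(-9873) = 1/(-393 + 24823) + 9873 = 1/24430 + 9873 = 241197391/24430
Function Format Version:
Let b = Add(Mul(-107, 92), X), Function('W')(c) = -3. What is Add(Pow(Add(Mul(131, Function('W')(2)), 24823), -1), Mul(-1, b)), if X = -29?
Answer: Rational(241197391, 24430) ≈ 9873.0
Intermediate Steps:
b = -9873 (b = Add(Mul(-107, 92), -29) = Add(-9844, -29) = -9873)
Add(Pow(Add(Mul(131, Function('W')(2)), 24823), -1), Mul(-1, b)) = Add(Pow(Add(Mul(131, -3), 24823), -1), Mul(-1, -9873)) = Add(Pow(Add(-393, 24823), -1), 9873) = Add(Pow(24430, -1), 9873) = Add(Rational(1, 24430), 9873) = Rational(241197391, 24430)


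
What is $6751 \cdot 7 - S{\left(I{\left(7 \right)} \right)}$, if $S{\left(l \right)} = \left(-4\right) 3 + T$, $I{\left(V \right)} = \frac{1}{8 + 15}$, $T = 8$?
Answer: $47261$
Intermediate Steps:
$I{\left(V \right)} = \frac{1}{23}$
$S{\left(l \right)} = -4$ ($S{\left(l \right)} = \left(-4\right) 3 + 8 = -12 + 8 = -4$)
$6751 \cdot 7 - S{\left(I{\left(7 \right)} \right)} = 6751 \cdot 7 - -4 = 47257 + 4 = 47261$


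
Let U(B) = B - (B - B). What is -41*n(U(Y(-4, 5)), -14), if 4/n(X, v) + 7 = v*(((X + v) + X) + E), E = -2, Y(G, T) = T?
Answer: -164/77 ≈ -2.1299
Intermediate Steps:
U(B) = B (U(B) = B - 1*0 = B + 0 = B)
n(X, v) = 4/(-7 + v*(-2 + v + 2*X)) (n(X, v) = 4/(-7 + v*(((X + v) + X) - 2)) = 4/(-7 + v*((v + 2*X) - 2)) = 4/(-7 + v*(-2 + v + 2*X)))
-41*n(U(Y(-4, 5)), -14) = -164/(-7 + (-14)² - 2*(-14) + 2*5*(-14)) = -164/(-7 + 196 + 28 - 140) = -164/77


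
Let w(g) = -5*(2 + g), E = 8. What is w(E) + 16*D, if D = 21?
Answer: 286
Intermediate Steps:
w(g) = -10 - 5*g
w(E) + 16*D = (-10 - 5*8) + 16*21 = (-10 - 40) + 336 = -50 + 336 = 286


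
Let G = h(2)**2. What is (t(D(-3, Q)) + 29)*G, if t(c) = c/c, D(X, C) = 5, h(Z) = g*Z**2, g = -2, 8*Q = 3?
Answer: 1920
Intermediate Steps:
Q = 3/8 (Q = (1/8)*3 = 3/8 ≈ 0.37500)
h(Z) = -2*Z**2
t(c) = 1
G = 64 (G = (-2*2**2)**2 = (-2*4)**2 = (-8)**2 = 64)
(t(D(-3, Q)) + 29)*G = (1 + 29)*64 = 30*64 = 1920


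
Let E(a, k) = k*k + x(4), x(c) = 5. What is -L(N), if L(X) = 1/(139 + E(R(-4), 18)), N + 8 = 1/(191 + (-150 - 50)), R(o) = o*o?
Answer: -1/468 ≈ -0.0021368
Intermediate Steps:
R(o) = o**2
E(a, k) = 5 + k**2 (E(a, k) = k*k + 5 = k**2 + 5 = 5 + k**2)
N = -73/9 (N = -8 + 1/(191 + (-150 - 50)) = -8 + 1/(191 - 200) = -8 + 1/(-9) = -8 - 1/9 = -73/9 ≈ -8.1111)
L(X) = 1/468 (L(X) = 1/(139 + (5 + 18**2)) = 1/(139 + (5 + 324)) = 1/(139 + 329) = 1/468)
-L(N) = -1*1/468 = -1/468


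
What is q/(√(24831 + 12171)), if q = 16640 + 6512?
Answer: 11576*√37002/18501 ≈ 120.36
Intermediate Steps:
q = 23152
q/(√(24831 + 12171)) = 23152/(√(24831 + 12171)) = 23152/(√37002) = 23152*(√37002/37002) = 11576*√37002/18501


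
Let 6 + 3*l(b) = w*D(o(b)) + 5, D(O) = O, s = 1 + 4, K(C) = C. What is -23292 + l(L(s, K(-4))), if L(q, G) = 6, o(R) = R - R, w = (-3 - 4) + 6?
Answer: -69877/3 ≈ -23292.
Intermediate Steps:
w = -1 (w = -7 + 6 = -1)
o(R) = 0
s = 5
l(b) = -⅓ (l(b) = -2 + (-1*0 + 5)/3 = -2 + (0 + 5)/3 = -2 + (⅓)*5 = -2 + 5/3 = -⅓)
-23292 + l(L(s, K(-4))) = -23292 - ⅓ = -69877/3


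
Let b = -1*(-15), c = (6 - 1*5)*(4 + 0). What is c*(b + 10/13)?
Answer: 820/13 ≈ 63.077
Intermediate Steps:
c = 4 (c = (6 - 5)*4 = 1*4 = 4)
b = 15
c*(b + 10/13) = 4*(15 + 10/13) = 4*(205/13) = 820/13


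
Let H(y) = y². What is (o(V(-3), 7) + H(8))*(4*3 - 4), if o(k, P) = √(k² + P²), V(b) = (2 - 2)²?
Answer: 568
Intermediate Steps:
V(b) = 0 (V(b) = 0² = 0)
o(k, P) = √(P² + k²)
(o(V(-3), 7) + H(8))*(4*3 - 4) = (√(7² + 0²) + 8²)*(4*3 - 4) = (√(49 + 0) + 64)*(12 - 4) = (√49 + 64)*8 = (7 + 64)*8 = 71*8 = 568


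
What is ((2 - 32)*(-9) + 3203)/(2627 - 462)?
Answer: 3473/2165 ≈ 1.6042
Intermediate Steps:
((2 - 32)*(-9) + 3203)/(2627 - 462) = (-30*(-9) + 3203)/2165 = (270 + 3203)*(1/2165) = 3473*(1/2165) = 3473/2165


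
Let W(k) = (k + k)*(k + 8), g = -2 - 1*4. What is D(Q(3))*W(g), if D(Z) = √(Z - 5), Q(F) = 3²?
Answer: -48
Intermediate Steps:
Q(F) = 9
g = -6 (g = -2 - 4 = -6)
D(Z) = √(-5 + Z)
W(k) = 2*k*(8 + k) (W(k) = (2*k)*(8 + k) = 2*k*(8 + k))
D(Q(3))*W(g) = √(-5 + 9)*(2*(-6)*(8 - 6)) = √4*(2*(-6)*2) = 2*(-24) = -48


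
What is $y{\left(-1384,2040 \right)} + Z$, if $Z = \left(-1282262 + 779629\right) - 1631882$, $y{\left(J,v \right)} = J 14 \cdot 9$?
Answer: $-2308899$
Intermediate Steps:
$y{\left(J,v \right)} = 126 J$ ($y{\left(J,v \right)} = 14 J 9 = 126 J$)
$Z = -2134515$ ($Z = -502633 - 1631882 = -2134515$)
$y{\left(-1384,2040 \right)} + Z = 126 \left(-1384\right) - 2134515 = -174384 - 2134515 = -2308899$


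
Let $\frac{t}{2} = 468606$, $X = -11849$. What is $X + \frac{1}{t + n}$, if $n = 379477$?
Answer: $- \frac{15601447960}{1316689} \approx -11849.0$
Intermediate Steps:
$t = 937212$ ($t = 2 \cdot 468606 = 937212$)
$X + \frac{1}{t + n} = -11849 + \frac{1}{937212 + 379477} = -11849 + \frac{1}{1316689} = - \frac{15601447960}{1316689}$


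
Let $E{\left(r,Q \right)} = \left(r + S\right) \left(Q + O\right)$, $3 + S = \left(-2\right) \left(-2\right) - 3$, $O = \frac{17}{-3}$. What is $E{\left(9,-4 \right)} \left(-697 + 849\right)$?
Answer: $- \frac{30856}{3} \approx -10285.0$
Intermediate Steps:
$O = - \frac{17}{3}$ ($O = 17 \left(- \frac{1}{3}\right) = - \frac{17}{3} \approx -5.6667$)
$S = -2$ ($S = -3 - -1 = -3 + \left(4 - 3\right) = -3 + 1 = -2$)
$E{\left(r,Q \right)} = \left(-2 + r\right) \left(- \frac{17}{3} + Q\right)$ ($E{\left(r,Q \right)} = \left(r - 2\right) \left(Q - \frac{17}{3}\right) = \left(-2 + r\right) \left(- \frac{17}{3} + Q\right)$)
$E{\left(9,-4 \right)} \left(-697 + 849\right) = \left(\frac{34}{3} - -8 - 51 - 36\right) \left(-697 + 849\right) = \left(\frac{34}{3} + 8 - 51 - 36\right) 152 = \left(- \frac{203}{3}\right) 152 = - \frac{30856}{3}$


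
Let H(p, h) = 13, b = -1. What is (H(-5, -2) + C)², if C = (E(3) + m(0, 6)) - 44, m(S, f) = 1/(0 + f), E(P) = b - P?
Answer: 43681/36 ≈ 1213.4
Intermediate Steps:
E(P) = -1 - P
m(S, f) = 1/f
C = -287/6 (C = ((-1 - 1*3) + 1/6) - 44 = ((-1 - 3) + ⅙) - 44 = (-4 + ⅙) - 44 = -23/6 - 44 = -287/6 ≈ -47.833)
(H(-5, -2) + C)² = (13 - 287/6)² = (-209/6)² = 43681/36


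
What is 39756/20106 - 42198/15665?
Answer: -2893016/4037955 ≈ -0.71646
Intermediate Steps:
39756/20106 - 42198/15665 = 39756*(1/20106) - 42198*1/15665 = 6626/3351 - 3246/1205 = -2893016/4037955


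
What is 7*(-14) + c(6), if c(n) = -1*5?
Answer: -103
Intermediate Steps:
c(n) = -5
7*(-14) + c(6) = 7*(-14) - 5 = -98 - 5 = -103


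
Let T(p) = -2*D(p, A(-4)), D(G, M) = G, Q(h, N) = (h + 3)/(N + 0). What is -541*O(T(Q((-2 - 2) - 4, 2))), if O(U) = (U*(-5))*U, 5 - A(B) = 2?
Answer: 67625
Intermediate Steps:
A(B) = 3 (A(B) = 5 - 1*2 = 5 - 2 = 3)
Q(h, N) = (3 + h)/N
T(p) = -2*p
O(U) = -5*U**2 (O(U) = (-5*U)*U = -5*U**2)
-541*O(T(Q((-2 - 2) - 4, 2))) = -(-2705)*(-2*(3 + ((-2 - 2) - 4))/2)**2 = -(-2705)*(-(3 + (-4 - 4)))**2 = -(-2705)*(-(3 - 8))**2 = -(-2705)*(-(-5))**2 = -(-2705)*(-2*(-5/2))**2 = -(-2705)*5**2 = -(-2705)*25 = -541*(-125) = 67625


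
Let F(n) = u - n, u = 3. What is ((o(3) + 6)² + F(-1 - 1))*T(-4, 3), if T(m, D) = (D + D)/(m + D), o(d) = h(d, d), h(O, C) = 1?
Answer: -324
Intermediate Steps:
o(d) = 1
T(m, D) = 2*D/(D + m) (T(m, D) = (2*D)/(D + m) = 2*D/(D + m))
F(n) = 3 - n
((o(3) + 6)² + F(-1 - 1))*T(-4, 3) = ((1 + 6)² + (3 - (-1 - 1)))*(2*3/(3 - 4)) = (7² + (3 - 1*(-2)))*(2*3/(-1)) = (49 + (3 + 2))*(2*3*(-1)) = (49 + 5)*(-6) = 54*(-6) = -324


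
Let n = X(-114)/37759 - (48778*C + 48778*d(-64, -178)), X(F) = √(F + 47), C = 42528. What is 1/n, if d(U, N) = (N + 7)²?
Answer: -4991164140635854842/17472809290510975225732881511 - 37759*I*√67/17472809290510975225732881511 ≈ -2.8565e-10 - 1.7689e-23*I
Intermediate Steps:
d(U, N) = (7 + N)²
X(F) = √(47 + F)
n = -3500748282 + I*√67/37759 (n = √(47 - 114)/37759 - (2074430784 + 48778*(7 - 178)²) = √(-67)*(1/37759) - 48778/(1/((-171)² + 42528)) = (I*√67)*(1/37759) - 48778/(1/(29241 + 42528)) = I*√67/37759 - 48778/(1/71769) = I*√67/37759 - 48778/1/71769 = I*√67/37759 - 48778*71769 = I*√67/37759 - 3500748282 = -3500748282 + I*√67/37759 ≈ -3.5007e+9 + 0.00021678*I)
1/n = 1/(-3500748282 + I*√67/37759)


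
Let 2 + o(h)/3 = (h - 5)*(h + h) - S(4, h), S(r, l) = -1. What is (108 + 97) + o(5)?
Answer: 202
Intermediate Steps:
o(h) = -3 + 6*h*(-5 + h) (o(h) = -6 + 3*((h - 5)*(h + h) - 1*(-1)) = -6 + 3*((-5 + h)*(2*h) + 1) = -6 + 3*(2*h*(-5 + h) + 1) = -6 + 3*(1 + 2*h*(-5 + h)) = -6 + (3 + 6*h*(-5 + h)) = -3 + 6*h*(-5 + h))
(108 + 97) + o(5) = (108 + 97) + (-3 - 30*5 + 6*5²) = 205 + (-3 - 150 + 6*25) = 205 + (-3 - 150 + 150) = 205 - 3 = 202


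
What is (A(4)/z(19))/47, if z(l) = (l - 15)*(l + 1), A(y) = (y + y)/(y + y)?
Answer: 1/3760 ≈ 0.00026596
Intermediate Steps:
A(y) = 1 (A(y) = (2*y)/((2*y)) = (2*y)*(1/(2*y)) = 1)
z(l) = (1 + l)*(-15 + l) (z(l) = (-15 + l)*(1 + l) = (1 + l)*(-15 + l))
(A(4)/z(19))/47 = (1/(-15 + 19² - 14*19))/47 = (1/(-15 + 361 - 266))*(1/47) = (1/80)*(1/47) = 1/3760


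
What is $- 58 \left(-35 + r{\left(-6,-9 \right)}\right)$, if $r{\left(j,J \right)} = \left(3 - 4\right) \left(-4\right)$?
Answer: $1798$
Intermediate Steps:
$r{\left(j,J \right)} = 4$ ($r{\left(j,J \right)} = \left(-1\right) \left(-4\right) = 4$)
$- 58 \left(-35 + r{\left(-6,-9 \right)}\right) = - 58 \left(-35 + 4\right) = \left(-58\right) \left(-31\right) = 1798$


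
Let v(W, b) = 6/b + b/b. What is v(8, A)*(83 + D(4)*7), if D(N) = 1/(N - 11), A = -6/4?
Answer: -246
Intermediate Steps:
A = -3/2 (A = -6*¼ = -3/2 ≈ -1.5000)
D(N) = 1/(-11 + N)
v(W, b) = 1 + 6/b (v(W, b) = 6/b + 1 = 1 + 6/b)
v(8, A)*(83 + D(4)*7) = ((6 - 3/2)/(-3/2))*(83 + 7/(-11 + 4)) = (-⅔*9/2)*(83 + 7/(-7)) = -3*(83 - ⅐*7) = -3*(83 - 1) = -3*82 = -246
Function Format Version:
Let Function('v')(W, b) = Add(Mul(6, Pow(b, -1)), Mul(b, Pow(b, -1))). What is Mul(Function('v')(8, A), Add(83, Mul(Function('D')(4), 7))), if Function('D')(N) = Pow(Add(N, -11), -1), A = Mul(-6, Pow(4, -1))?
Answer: -246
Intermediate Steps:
A = Rational(-3, 2) (A = Mul(-6, Rational(1, 4)) = Rational(-3, 2) ≈ -1.5000)
Function('D')(N) = Pow(Add(-11, N), -1)
Function('v')(W, b) = Add(1, Mul(6, Pow(b, -1))) (Function('v')(W, b) = Add(Mul(6, Pow(b, -1)), 1) = Add(1, Mul(6, Pow(b, -1))))
Mul(Function('v')(8, A), Add(83, Mul(Function('D')(4), 7))) = Mul(Mul(Pow(Rational(-3, 2), -1), Add(6, Rational(-3, 2))), Add(83, Mul(Pow(Add(-11, 4), -1), 7))) = Mul(Mul(Rational(-2, 3), Rational(9, 2)), Add(83, Mul(Pow(-7, -1), 7))) = Mul(-3, Add(83, Mul(Rational(-1, 7), 7))) = Mul(-3, Add(83, -1)) = Mul(-3, 82) = -246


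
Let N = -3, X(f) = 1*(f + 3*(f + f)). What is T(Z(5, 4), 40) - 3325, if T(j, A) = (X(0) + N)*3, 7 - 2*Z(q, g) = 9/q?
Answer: -3334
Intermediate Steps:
X(f) = 7*f (X(f) = 1*(f + 3*(2*f)) = 1*(f + 6*f) = 1*(7*f) = 7*f)
Z(q, g) = 7/2 - 9/(2*q)
T(j, A) = -9 (T(j, A) = (7*0 - 3)*3 = (0 - 3)*3 = -3*3 = -9)
T(Z(5, 4), 40) - 3325 = -9 - 3325 = -3334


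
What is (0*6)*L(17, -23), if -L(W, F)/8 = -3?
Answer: 0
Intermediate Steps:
L(W, F) = 24 (L(W, F) = -8*(-3) = 24)
(0*6)*L(17, -23) = (0*6)*24 = 0*24 = 0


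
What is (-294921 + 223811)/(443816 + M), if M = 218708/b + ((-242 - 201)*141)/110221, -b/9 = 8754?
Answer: -61751011701366/385401217764571 ≈ -0.16023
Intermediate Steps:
b = -78786 (b = -9*8754 = -78786)
M = -14513712193/4341935853 (M = 218708/(-78786) + ((-242 - 201)*141)/110221 = 218708*(-1/78786) - 443*141*(1/110221) = -109354/39393 - 62463*1/110221 = -109354/39393 - 62463/110221 = -14513712193/4341935853 ≈ -3.3427)
(-294921 + 223811)/(443816 + M) = (-294921 + 223811)/(443816 - 14513712193/4341935853) = -71110/1927006088822855/4341935853 = -71110*4341935853/1927006088822855 = -61751011701366/385401217764571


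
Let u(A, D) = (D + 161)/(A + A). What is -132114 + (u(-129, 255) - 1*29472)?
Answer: -20844802/129 ≈ -1.6159e+5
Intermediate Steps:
u(A, D) = (161 + D)/(2*A) (u(A, D) = (161 + D)/((2*A)) = (161 + D)*(1/(2*A)) = (161 + D)/(2*A))
-132114 + (u(-129, 255) - 1*29472) = -132114 + ((½)*(161 + 255)/(-129) - 1*29472) = -132114 + ((½)*(-1/129)*416 - 29472) = -132114 + (-208/129 - 29472) = -132114 - 3802096/129 = -20844802/129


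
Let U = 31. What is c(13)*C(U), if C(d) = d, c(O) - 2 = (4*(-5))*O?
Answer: -7998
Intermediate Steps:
c(O) = 2 - 20*O (c(O) = 2 + (4*(-5))*O = 2 - 20*O)
c(13)*C(U) = (2 - 20*13)*31 = (2 - 260)*31 = -258*31 = -7998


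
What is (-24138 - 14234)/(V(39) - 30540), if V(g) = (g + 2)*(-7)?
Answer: 38372/30827 ≈ 1.2448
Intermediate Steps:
V(g) = -14 - 7*g (V(g) = (2 + g)*(-7) = -14 - 7*g)
(-24138 - 14234)/(V(39) - 30540) = (-24138 - 14234)/((-14 - 7*39) - 30540) = -38372/((-14 - 273) - 30540) = -38372/(-287 - 30540) = -38372/(-30827) = -38372*(-1/30827) = 38372/30827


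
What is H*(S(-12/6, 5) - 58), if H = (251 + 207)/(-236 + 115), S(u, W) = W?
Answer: 24274/121 ≈ 200.61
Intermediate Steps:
H = -458/121 (H = 458/(-121) = 458*(-1/121) = -458/121 ≈ -3.7851)
H*(S(-12/6, 5) - 58) = -458*(5 - 58)/121 = -458/121*(-53) = 24274/121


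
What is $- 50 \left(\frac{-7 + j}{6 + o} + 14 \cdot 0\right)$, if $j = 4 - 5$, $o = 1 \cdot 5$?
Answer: $\frac{400}{11} \approx 36.364$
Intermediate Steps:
$o = 5$
$j = -1$
$- 50 \left(\frac{-7 + j}{6 + o} + 14 \cdot 0\right) = - 50 \left(\frac{-7 - 1}{6 + 5} + 14 \cdot 0\right) = - 50 \left(- \frac{8}{11} + 0\right) = \left(-50\right) \left(- \frac{8}{11}\right) = \frac{400}{11}$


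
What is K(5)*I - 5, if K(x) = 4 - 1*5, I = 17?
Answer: -22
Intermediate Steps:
K(x) = -1 (K(x) = 4 - 5 = -1)
K(5)*I - 5 = -1*17 - 5 = -17 - 5 = -22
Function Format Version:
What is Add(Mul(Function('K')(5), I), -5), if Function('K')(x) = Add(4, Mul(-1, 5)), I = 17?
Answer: -22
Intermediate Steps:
Function('K')(x) = -1 (Function('K')(x) = Add(4, -5) = -1)
Add(Mul(Function('K')(5), I), -5) = Add(Mul(-1, 17), -5) = Add(-17, -5) = -22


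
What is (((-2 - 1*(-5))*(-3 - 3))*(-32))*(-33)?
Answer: -19008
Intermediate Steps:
(((-2 - 1*(-5))*(-3 - 3))*(-32))*(-33) = (((-2 + 5)*(-6))*(-32))*(-33) = ((3*(-6))*(-32))*(-33) = -18*(-32)*(-33) = 576*(-33) = -19008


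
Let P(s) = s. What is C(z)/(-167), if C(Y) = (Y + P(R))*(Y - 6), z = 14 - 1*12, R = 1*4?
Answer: 24/167 ≈ 0.14371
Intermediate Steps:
R = 4
z = 2 (z = 14 - 12 = 2)
C(Y) = (-6 + Y)*(4 + Y) (C(Y) = (Y + 4)*(Y - 6) = (4 + Y)*(-6 + Y) = (-6 + Y)*(4 + Y))
C(z)/(-167) = (-24 + 2**2 - 2*2)/(-167) = (-24 + 4 - 4)*(-1/167) = -24*(-1/167) = 24/167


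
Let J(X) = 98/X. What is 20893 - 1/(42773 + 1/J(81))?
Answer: 87580008557/4191835 ≈ 20893.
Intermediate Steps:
20893 - 1/(42773 + 1/J(81)) = 20893 - 1/(42773 + 1/(98/81)) = 20893 - 1/(42773 + 81/98) = 20893 - 1/4191835/98 = 20893 - 1*98/4191835 = 20893 - 98/4191835 = 87580008557/4191835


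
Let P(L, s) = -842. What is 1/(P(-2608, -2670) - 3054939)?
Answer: -1/3055781 ≈ -3.2725e-7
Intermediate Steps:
1/(P(-2608, -2670) - 3054939) = 1/(-842 - 3054939) = 1/(-3055781) = -1/3055781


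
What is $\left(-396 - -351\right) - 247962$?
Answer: $-248007$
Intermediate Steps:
$\left(-396 - -351\right) - 247962 = \left(-396 + 351\right) - 247962 = -45 - 247962 = -248007$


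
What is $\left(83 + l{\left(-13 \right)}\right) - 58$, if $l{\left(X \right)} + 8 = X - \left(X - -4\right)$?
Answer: $13$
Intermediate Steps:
$l{\left(X \right)} = -12$ ($l{\left(X \right)} = -8 + \left(X - \left(X - -4\right)\right) = -8 + \left(X - \left(X + 4\right)\right) = -8 + \left(X - \left(4 + X\right)\right) = -8 - 4 = -12$)
$\left(83 + l{\left(-13 \right)}\right) - 58 = \left(83 - 12\right) - 58 = 71 - 58 = 13$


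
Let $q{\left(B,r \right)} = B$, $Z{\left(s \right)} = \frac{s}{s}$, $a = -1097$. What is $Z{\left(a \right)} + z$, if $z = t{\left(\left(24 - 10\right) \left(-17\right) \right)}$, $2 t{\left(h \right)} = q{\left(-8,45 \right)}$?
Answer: $-3$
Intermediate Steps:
$Z{\left(s \right)} = 1$
$t{\left(h \right)} = -4$ ($t{\left(h \right)} = \frac{1}{2} \left(-8\right) = -4$)
$z = -4$
$Z{\left(a \right)} + z = 1 - 4 = -3$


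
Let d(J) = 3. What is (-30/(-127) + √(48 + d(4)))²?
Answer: 823479/16129 + 60*√51/127 ≈ 54.430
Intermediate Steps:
(-30/(-127) + √(48 + d(4)))² = (-30/(-127) + √(48 + 3))² = (-30*(-1/127) + √51)² = (30/127 + √51)²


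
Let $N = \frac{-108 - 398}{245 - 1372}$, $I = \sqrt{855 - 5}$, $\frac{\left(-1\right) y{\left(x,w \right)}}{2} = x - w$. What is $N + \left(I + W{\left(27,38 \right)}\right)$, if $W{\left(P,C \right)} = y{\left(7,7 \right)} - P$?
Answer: $- \frac{1301}{49} + 5 \sqrt{34} \approx 2.6037$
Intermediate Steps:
$y{\left(x,w \right)} = - 2 x + 2 w$ ($y{\left(x,w \right)} = - 2 \left(x - w\right) = - 2 x + 2 w$)
$W{\left(P,C \right)} = - P$ ($W{\left(P,C \right)} = \left(\left(-2\right) 7 + 2 \cdot 7\right) - P = \left(-14 + 14\right) - P = 0 - P = - P$)
$I = 5 \sqrt{34}$ ($I = \sqrt{850} = 5 \sqrt{34} \approx 29.155$)
$N = \frac{22}{49}$ ($N = - \frac{506}{-1127} = \left(-506\right) \left(- \frac{1}{1127}\right) = \frac{22}{49} \approx 0.44898$)
$N + \left(I + W{\left(27,38 \right)}\right) = \frac{22}{49} + \left(5 \sqrt{34} - 27\right) = \frac{22}{49} - \left(27 - 5 \sqrt{34}\right) = - \frac{1301}{49} + 5 \sqrt{34}$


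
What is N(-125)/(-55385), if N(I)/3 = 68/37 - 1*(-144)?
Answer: -852/107855 ≈ -0.0078995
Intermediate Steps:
N(I) = 16188/37 (N(I) = 3*(68/37 - 1*(-144)) = 3*(68*(1/37) + 144) = 3*(68/37 + 144) = 3*(5396/37) = 16188/37)
N(-125)/(-55385) = (16188/37)/(-55385) = (16188/37)*(-1/55385) = -852/107855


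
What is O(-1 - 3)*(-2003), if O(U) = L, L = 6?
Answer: -12018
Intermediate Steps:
O(U) = 6
O(-1 - 3)*(-2003) = 6*(-2003) = -12018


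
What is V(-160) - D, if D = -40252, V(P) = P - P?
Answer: 40252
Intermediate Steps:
V(P) = 0
V(-160) - D = 0 - 1*(-40252) = 0 + 40252 = 40252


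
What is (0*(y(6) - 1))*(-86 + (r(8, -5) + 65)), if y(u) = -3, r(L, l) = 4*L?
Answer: 0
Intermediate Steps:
(0*(y(6) - 1))*(-86 + (r(8, -5) + 65)) = (0*(-3 - 1))*(-86 + (4*8 + 65)) = (0*(-4))*(-86 + (32 + 65)) = 0*(-86 + 97) = 0*11 = 0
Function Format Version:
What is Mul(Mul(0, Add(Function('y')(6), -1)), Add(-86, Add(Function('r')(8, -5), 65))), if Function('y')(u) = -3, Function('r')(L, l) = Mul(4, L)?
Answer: 0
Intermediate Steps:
Mul(Mul(0, Add(Function('y')(6), -1)), Add(-86, Add(Function('r')(8, -5), 65))) = Mul(Mul(0, Add(-3, -1)), Add(-86, Add(Mul(4, 8), 65))) = Mul(Mul(0, -4), Add(-86, Add(32, 65))) = Mul(0, Add(-86, 97)) = Mul(0, 11) = 0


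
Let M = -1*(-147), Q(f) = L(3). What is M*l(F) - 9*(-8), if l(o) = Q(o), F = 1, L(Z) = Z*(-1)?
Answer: -369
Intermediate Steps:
L(Z) = -Z
Q(f) = -3 (Q(f) = -1*3 = -3)
l(o) = -3
M = 147
M*l(F) - 9*(-8) = 147*(-3) - 9*(-8) = -441 + 72 = -369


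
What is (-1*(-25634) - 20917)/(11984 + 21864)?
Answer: 4717/33848 ≈ 0.13936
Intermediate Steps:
(-1*(-25634) - 20917)/(11984 + 21864) = (25634 - 20917)/33848 = 4717*(1/33848) = 4717/33848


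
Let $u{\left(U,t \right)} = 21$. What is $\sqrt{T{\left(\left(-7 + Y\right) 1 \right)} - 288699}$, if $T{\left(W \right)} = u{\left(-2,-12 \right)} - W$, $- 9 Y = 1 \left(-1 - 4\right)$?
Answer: $\frac{2 i \sqrt{649511}}{3} \approx 537.28 i$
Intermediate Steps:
$Y = \frac{5}{9}$ ($Y = - \frac{1 \left(-1 - 4\right)}{9} = - \frac{1 \left(-5\right)}{9} = \left(- \frac{1}{9}\right) \left(-5\right) = \frac{5}{9} \approx 0.55556$)
$T{\left(W \right)} = 21 - W$
$\sqrt{T{\left(\left(-7 + Y\right) 1 \right)} - 288699} = \sqrt{\left(21 - \left(-7 + \frac{5}{9}\right) 1\right) - 288699} = \sqrt{\left(21 - \left(- \frac{58}{9}\right) 1\right) - 288699} = \sqrt{\left(21 - - \frac{58}{9}\right) - 288699} = \sqrt{\left(21 + \frac{58}{9}\right) - 288699} = \sqrt{\frac{247}{9} - 288699} = \sqrt{- \frac{2598044}{9}} = \frac{2 i \sqrt{649511}}{3}$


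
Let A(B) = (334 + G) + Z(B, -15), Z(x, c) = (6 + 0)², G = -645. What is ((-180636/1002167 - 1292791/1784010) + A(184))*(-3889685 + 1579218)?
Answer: 1139715791510679789169/1787875949670 ≈ 6.3747e+8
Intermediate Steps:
Z(x, c) = 36 (Z(x, c) = 6² = 36)
A(B) = -275 (A(B) = (334 - 645) + 36 = -311 + 36 = -275)
((-180636/1002167 - 1292791/1784010) + A(184))*(-3889685 + 1579218) = ((-180636/1002167 - 1292791/1784010) - 275)*(-3889685 + 1579218) = ((-180636*1/1002167 - 1292791*1/1784010) - 275)*(-2310467) = ((-180636/1002167 - 1292791/1784010) - 275)*(-2310467) = (-1617848908457/1787875949670 - 275)*(-2310467) = -493283735067707/1787875949670*(-2310467) = 1139715791510679789169/1787875949670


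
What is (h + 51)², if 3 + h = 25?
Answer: 5329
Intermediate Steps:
h = 22 (h = -3 + 25 = 22)
(h + 51)² = (22 + 51)² = 73² = 5329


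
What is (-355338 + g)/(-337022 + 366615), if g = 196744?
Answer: -158594/29593 ≈ -5.3592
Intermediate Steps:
(-355338 + g)/(-337022 + 366615) = (-355338 + 196744)/(-337022 + 366615) = -158594/29593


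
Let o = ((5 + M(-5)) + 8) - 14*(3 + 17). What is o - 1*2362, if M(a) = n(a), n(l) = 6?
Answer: -2623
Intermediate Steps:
M(a) = 6
o = -261 (o = ((5 + 6) + 8) - 14*(3 + 17) = (11 + 8) - 14*20 = 19 - 280 = -261)
o - 1*2362 = -261 - 1*2362 = -261 - 2362 = -2623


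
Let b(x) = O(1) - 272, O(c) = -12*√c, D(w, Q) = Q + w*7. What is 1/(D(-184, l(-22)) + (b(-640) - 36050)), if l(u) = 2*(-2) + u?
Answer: -1/37648 ≈ -2.6562e-5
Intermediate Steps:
l(u) = -4 + u
D(w, Q) = Q + 7*w
b(x) = -284 (b(x) = -12*√1 - 272 = -12*1 - 272 = -12 - 272 = -284)
1/(D(-184, l(-22)) + (b(-640) - 36050)) = 1/(((-4 - 22) + 7*(-184)) + (-284 - 36050)) = 1/((-26 - 1288) - 36334) = 1/(-1314 - 36334) = 1/(-37648) = -1/37648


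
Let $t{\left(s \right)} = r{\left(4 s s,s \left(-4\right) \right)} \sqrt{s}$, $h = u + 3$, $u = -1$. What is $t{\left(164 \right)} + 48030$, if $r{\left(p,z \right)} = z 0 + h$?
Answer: $48030 + 4 \sqrt{41} \approx 48056.0$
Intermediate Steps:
$h = 2$ ($h = -1 + 3 = 2$)
$r{\left(p,z \right)} = 2$ ($r{\left(p,z \right)} = z 0 + 2 = 0 + 2 = 2$)
$t{\left(s \right)} = 2 \sqrt{s}$
$t{\left(164 \right)} + 48030 = 2 \sqrt{164} + 48030 = 2 \cdot 2 \sqrt{41} + 48030 = 4 \sqrt{41} + 48030 = 48030 + 4 \sqrt{41}$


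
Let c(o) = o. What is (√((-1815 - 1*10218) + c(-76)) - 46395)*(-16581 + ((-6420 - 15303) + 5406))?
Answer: 1526302710 - 32898*I*√12109 ≈ 1.5263e+9 - 3.6201e+6*I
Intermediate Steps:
(√((-1815 - 1*10218) + c(-76)) - 46395)*(-16581 + ((-6420 - 15303) + 5406)) = (√((-1815 - 1*10218) - 76) - 46395)*(-16581 + ((-6420 - 15303) + 5406)) = (√((-1815 - 10218) - 76) - 46395)*(-16581 + (-21723 + 5406)) = (√(-12033 - 76) - 46395)*(-16581 - 16317) = (√(-12109) - 46395)*(-32898) = (I*√12109 - 46395)*(-32898) = (-46395 + I*√12109)*(-32898) = 1526302710 - 32898*I*√12109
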